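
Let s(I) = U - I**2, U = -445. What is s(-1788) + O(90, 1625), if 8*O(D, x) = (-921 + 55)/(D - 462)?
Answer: -4757714399/1488 ≈ -3.1974e+6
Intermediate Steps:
O(D, x) = -433/(4*(-462 + D)) (O(D, x) = ((-921 + 55)/(D - 462))/8 = (-866/(-462 + D))/8 = -433/(4*(-462 + D)))
s(I) = -445 - I**2
s(-1788) + O(90, 1625) = (-445 - 1*(-1788)**2) - 433/(-1848 + 4*90) = (-445 - 1*3196944) - 433/(-1848 + 360) = (-445 - 3196944) - 433/(-1488) = -3197389 - 433*(-1/1488) = -3197389 + 433/1488 = -4757714399/1488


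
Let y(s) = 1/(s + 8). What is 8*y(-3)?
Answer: 8/5 ≈ 1.6000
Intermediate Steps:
y(s) = 1/(8 + s)
8*y(-3) = 8/(8 - 3) = 8/5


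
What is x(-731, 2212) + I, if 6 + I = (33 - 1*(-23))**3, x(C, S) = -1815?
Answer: 173795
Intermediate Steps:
I = 175610 (I = -6 + (33 - 1*(-23))**3 = -6 + (33 + 23)**3 = -6 + 56**3 = -6 + 175616 = 175610)
x(-731, 2212) + I = -1815 + 175610 = 173795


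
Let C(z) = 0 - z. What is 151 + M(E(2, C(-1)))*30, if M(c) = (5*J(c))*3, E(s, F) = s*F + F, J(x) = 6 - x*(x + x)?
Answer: -5249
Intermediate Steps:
J(x) = 6 - 2*x**2 (J(x) = 6 - x*2*x = 6 - 2*x**2)
C(z) = -z
E(s, F) = F + F*s (E(s, F) = F*s + F = F + F*s)
M(c) = 90 - 30*c**2 (M(c) = (5*(6 - 2*c**2))*3 = (30 - 10*c**2)*3 = 90 - 30*c**2)
151 + M(E(2, C(-1)))*30 = 151 + (90 - 30*(1 + 2)**2)*30 = 151 + (90 - 30*(1*3)**2)*30 = 151 + (90 - 30*3**2)*30 = 151 + (90 - 30*9)*30 = 151 + (90 - 270)*30 = 151 - 180*30 = 151 - 5400 = -5249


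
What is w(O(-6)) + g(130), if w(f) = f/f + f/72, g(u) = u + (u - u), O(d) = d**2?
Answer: 263/2 ≈ 131.50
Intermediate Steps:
g(u) = u (g(u) = u + 0 = u)
w(f) = 1 + f/72 (w(f) = 1 + f*(1/72) = 1 + f/72)
w(O(-6)) + g(130) = (1 + (1/72)*(-6)**2) + 130 = (1 + (1/72)*36) + 130 = (1 + 1/2) + 130 = 3/2 + 130 = 263/2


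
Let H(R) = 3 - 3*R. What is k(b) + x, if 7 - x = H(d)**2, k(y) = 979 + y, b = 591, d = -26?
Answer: -4984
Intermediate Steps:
x = -6554 (x = 7 - (3 - 3*(-26))**2 = 7 - (3 + 78)**2 = 7 - 1*81**2 = 7 - 1*6561 = 7 - 6561 = -6554)
k(b) + x = (979 + 591) - 6554 = 1570 - 6554 = -4984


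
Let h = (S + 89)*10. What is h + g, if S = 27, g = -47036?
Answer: -45876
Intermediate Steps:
h = 1160 (h = (27 + 89)*10 = 116*10 = 1160)
h + g = 1160 - 47036 = -45876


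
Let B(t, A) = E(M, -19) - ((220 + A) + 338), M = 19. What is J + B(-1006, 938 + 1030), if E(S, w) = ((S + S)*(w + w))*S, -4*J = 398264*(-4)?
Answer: 368302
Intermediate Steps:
J = 398264 (J = -99566*(-4) = -¼*(-1593056) = 398264)
E(S, w) = 4*w*S² (E(S, w) = ((2*S)*(2*w))*S = (4*S*w)*S = 4*w*S²)
B(t, A) = -27994 - A (B(t, A) = 4*(-19)*19² - ((220 + A) + 338) = 4*(-19)*361 - (558 + A) = -27436 + (-558 - A) = -27994 - A)
J + B(-1006, 938 + 1030) = 398264 + (-27994 - (938 + 1030)) = 398264 + (-27994 - 1*1968) = 398264 + (-27994 - 1968) = 398264 - 29962 = 368302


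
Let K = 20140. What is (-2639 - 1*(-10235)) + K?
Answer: 27736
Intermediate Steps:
(-2639 - 1*(-10235)) + K = (-2639 - 1*(-10235)) + 20140 = (-2639 + 10235) + 20140 = 7596 + 20140 = 27736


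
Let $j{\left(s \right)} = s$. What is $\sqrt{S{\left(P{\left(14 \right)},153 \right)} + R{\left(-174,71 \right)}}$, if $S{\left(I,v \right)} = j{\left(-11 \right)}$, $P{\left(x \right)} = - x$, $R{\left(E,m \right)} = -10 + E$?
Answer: $i \sqrt{195} \approx 13.964 i$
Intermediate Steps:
$S{\left(I,v \right)} = -11$
$\sqrt{S{\left(P{\left(14 \right)},153 \right)} + R{\left(-174,71 \right)}} = \sqrt{-11 - 184} = \sqrt{-195} = i \sqrt{195}$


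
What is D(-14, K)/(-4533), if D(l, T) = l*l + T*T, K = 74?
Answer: -5672/4533 ≈ -1.2513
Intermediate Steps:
D(l, T) = T² + l² (D(l, T) = l² + T² = T² + l²)
D(-14, K)/(-4533) = (74² + (-14)²)/(-4533) = (5476 + 196)*(-1/4533) = 5672*(-1/4533) = -5672/4533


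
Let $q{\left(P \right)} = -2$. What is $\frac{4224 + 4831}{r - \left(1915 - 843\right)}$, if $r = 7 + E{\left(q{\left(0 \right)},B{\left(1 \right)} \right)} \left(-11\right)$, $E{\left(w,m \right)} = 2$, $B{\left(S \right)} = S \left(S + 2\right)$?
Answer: $- \frac{9055}{1087} \approx -8.3303$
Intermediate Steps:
$B{\left(S \right)} = S \left(2 + S\right)$
$r = -15$ ($r = 7 + 2 \left(-11\right) = 7 - 22 = -15$)
$\frac{4224 + 4831}{r - \left(1915 - 843\right)} = \frac{4224 + 4831}{-15 - \left(1915 - 843\right)} = \frac{9055}{-15 - 1072} = \frac{9055}{-1087} = 9055 \left(- \frac{1}{1087}\right) = - \frac{9055}{1087}$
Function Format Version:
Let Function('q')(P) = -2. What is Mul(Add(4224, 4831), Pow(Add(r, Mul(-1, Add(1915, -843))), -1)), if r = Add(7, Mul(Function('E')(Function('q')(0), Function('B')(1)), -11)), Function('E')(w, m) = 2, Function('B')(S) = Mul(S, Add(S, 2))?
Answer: Rational(-9055, 1087) ≈ -8.3303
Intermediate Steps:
Function('B')(S) = Mul(S, Add(2, S))
r = -15 (r = Add(7, Mul(2, -11)) = Add(7, -22) = -15)
Mul(Add(4224, 4831), Pow(Add(r, Mul(-1, Add(1915, -843))), -1)) = Mul(Add(4224, 4831), Pow(Add(-15, Mul(-1, Add(1915, -843))), -1)) = Mul(9055, Pow(Add(-15, Mul(-1, 1072)), -1)) = Mul(9055, Pow(Add(-15, -1072), -1)) = Mul(9055, Pow(-1087, -1)) = Mul(9055, Rational(-1, 1087)) = Rational(-9055, 1087)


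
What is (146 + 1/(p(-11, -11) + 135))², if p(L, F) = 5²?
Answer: 545736321/25600 ≈ 21318.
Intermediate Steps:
p(L, F) = 25
(146 + 1/(p(-11, -11) + 135))² = (146 + 1/(25 + 135))² = (146 + 1/160)² = (23361/160)² = 545736321/25600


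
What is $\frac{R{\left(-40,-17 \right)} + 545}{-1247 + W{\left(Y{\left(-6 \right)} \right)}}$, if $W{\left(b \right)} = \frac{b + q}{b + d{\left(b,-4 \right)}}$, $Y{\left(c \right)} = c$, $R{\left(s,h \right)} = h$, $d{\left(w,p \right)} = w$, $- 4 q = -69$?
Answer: $- \frac{8448}{19967} \approx -0.4231$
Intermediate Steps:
$q = \frac{69}{4}$ ($q = \left(- \frac{1}{4}\right) \left(-69\right) = \frac{69}{4} \approx 17.25$)
$W{\left(b \right)} = \frac{\frac{69}{4} + b}{2 b}$ ($W{\left(b \right)} = \frac{b + \frac{69}{4}}{b + b} = \frac{\frac{69}{4} + b}{2 b}$)
$\frac{R{\left(-40,-17 \right)} + 545}{-1247 + W{\left(Y{\left(-6 \right)} \right)}} = \frac{-17 + 545}{-1247 + \frac{69 + 4 \left(-6\right)}{8 \left(-6\right)}} = \frac{528}{-1247 + \frac{1}{8} \left(- \frac{1}{6}\right) \left(69 - 24\right)} = \frac{528}{-1247 + \frac{1}{8} \left(- \frac{1}{6}\right) 45} = \frac{528}{-1247 - \frac{15}{16}} = \frac{528}{- \frac{19967}{16}} = 528 \left(- \frac{16}{19967}\right) = - \frac{8448}{19967}$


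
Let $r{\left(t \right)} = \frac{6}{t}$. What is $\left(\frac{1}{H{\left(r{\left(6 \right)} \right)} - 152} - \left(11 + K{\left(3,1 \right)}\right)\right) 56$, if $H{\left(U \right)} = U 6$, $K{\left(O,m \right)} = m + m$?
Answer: $- \frac{53172}{73} \approx -728.38$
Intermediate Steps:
$K{\left(O,m \right)} = 2 m$
$H{\left(U \right)} = 6 U$
$\left(\frac{1}{H{\left(r{\left(6 \right)} \right)} - 152} - \left(11 + K{\left(3,1 \right)}\right)\right) 56 = \left(\frac{1}{6 \cdot \frac{6}{6} - 152} - \left(11 + 2 \cdot 1\right)\right) 56 = \left(\frac{1}{6 \cdot 6 \cdot \frac{1}{6} - 152} - 13\right) 56 = \left(\frac{1}{6 \cdot 1 - 152} - 13\right) 56 = \left(\frac{1}{6 - 152} - 13\right) 56 = \left(\frac{1}{-146} - 13\right) 56 = \left(- \frac{1}{146} - 13\right) 56 = \left(- \frac{1899}{146}\right) 56 = - \frac{53172}{73}$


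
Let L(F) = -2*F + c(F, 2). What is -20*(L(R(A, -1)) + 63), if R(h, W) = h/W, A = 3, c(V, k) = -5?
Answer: -1280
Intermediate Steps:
L(F) = -5 - 2*F (L(F) = -2*F - 5 = -5 - 2*F)
-20*(L(R(A, -1)) + 63) = -20*((-5 - 6/(-1)) + 63) = -20*((-5 - 6*(-1)) + 63) = -20*((-5 - 2*(-3)) + 63) = -20*((-5 + 6) + 63) = -20*(1 + 63) = -20*64 = -1280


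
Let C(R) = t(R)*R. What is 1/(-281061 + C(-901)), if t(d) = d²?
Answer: -1/731713762 ≈ -1.3667e-9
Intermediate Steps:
C(R) = R³ (C(R) = R²*R = R³)
1/(-281061 + C(-901)) = 1/(-281061 + (-901)³) = 1/(-281061 - 731432701) = 1/(-731713762) = -1/731713762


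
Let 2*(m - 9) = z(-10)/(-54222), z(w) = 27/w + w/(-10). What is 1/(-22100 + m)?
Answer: -1084440/23956364023 ≈ -4.5267e-5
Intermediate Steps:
z(w) = 27/w - w/10 (z(w) = 27/w + w*(-1/10) = 27/w - w/10)
m = 9759977/1084440 (m = 9 + ((27/(-10) - 1/10*(-10))/(-54222))/2 = 9 + ((27*(-1/10) + 1)*(-1/54222))/2 = 9 + ((-27/10 + 1)*(-1/54222))/2 = 9 + (-17/10*(-1/54222))/2 = 9 + (1/2)*(17/542220) = 9 + 17/1084440 = 9759977/1084440 ≈ 9.0000)
1/(-22100 + m) = 1/(-22100 + 9759977/1084440) = 1/(-23956364023/1084440) = -1084440/23956364023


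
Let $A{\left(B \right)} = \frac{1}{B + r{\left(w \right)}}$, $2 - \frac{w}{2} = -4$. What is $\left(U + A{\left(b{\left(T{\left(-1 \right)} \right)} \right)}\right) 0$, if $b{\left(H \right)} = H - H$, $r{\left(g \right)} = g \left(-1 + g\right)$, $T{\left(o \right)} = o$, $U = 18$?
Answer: $0$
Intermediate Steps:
$w = 12$ ($w = 4 - -8 = 4 + 8 = 12$)
$b{\left(H \right)} = 0$
$A{\left(B \right)} = \frac{1}{132 + B}$ ($A{\left(B \right)} = \frac{1}{B + 12 \left(-1 + 12\right)} = \frac{1}{B + 12 \cdot 11} = \frac{1}{B + 132} = \frac{1}{132 + B}$)
$\left(U + A{\left(b{\left(T{\left(-1 \right)} \right)} \right)}\right) 0 = \left(18 + \frac{1}{132 + 0}\right) 0 = \left(18 + \frac{1}{132}\right) 0 = \frac{2377}{132} \cdot 0 = 0$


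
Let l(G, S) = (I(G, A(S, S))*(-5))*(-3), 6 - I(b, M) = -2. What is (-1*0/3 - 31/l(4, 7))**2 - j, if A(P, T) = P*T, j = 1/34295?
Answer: 6588619/98769600 ≈ 0.066707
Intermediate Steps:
j = 1/34295 ≈ 2.9159e-5
I(b, M) = 8 (I(b, M) = 6 - 1*(-2) = 6 + 2 = 8)
l(G, S) = 120 (l(G, S) = (8*(-5))*(-3) = -40*(-3) = 120)
(-1*0/3 - 31/l(4, 7))**2 - j = (-1*0/3 - 31/120)**2 - 1*1/34295 = (0*(1/3) - 31*1/120)**2 - 1/34295 = (0 - 31/120)**2 - 1/34295 = (-31/120)**2 - 1/34295 = 961/14400 - 1/34295 = 6588619/98769600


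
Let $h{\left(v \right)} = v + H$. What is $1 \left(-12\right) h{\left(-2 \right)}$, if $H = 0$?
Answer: $24$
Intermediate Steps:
$h{\left(v \right)} = v$ ($h{\left(v \right)} = v + 0 = v$)
$1 \left(-12\right) h{\left(-2 \right)} = 1 \left(-12\right) \left(-2\right) = \left(-12\right) \left(-2\right) = 24$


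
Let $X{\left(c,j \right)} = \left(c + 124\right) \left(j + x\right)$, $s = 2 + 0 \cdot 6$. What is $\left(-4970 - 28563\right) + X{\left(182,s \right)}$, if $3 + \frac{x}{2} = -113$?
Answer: $-103913$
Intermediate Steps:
$x = -232$ ($x = -6 + 2 \left(-113\right) = -6 - 226 = -232$)
$s = 2$ ($s = 2 + 0 = 2$)
$X{\left(c,j \right)} = \left(-232 + j\right) \left(124 + c\right)$ ($X{\left(c,j \right)} = \left(c + 124\right) \left(j - 232\right) = \left(124 + c\right) \left(-232 + j\right) = \left(-232 + j\right) \left(124 + c\right)$)
$\left(-4970 - 28563\right) + X{\left(182,s \right)} = \left(-4970 - 28563\right) + \left(-28768 - 42224 + 124 \cdot 2 + 182 \cdot 2\right) = -33533 + \left(-28768 - 42224 + 248 + 364\right) = -33533 - 70380 = -103913$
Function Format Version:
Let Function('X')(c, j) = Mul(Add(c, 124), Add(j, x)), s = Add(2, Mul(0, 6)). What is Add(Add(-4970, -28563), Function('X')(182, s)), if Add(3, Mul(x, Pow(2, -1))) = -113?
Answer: -103913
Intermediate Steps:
x = -232 (x = Add(-6, Mul(2, -113)) = Add(-6, -226) = -232)
s = 2 (s = Add(2, 0) = 2)
Function('X')(c, j) = Mul(Add(-232, j), Add(124, c)) (Function('X')(c, j) = Mul(Add(c, 124), Add(j, -232)) = Mul(Add(124, c), Add(-232, j)) = Mul(Add(-232, j), Add(124, c)))
Add(Add(-4970, -28563), Function('X')(182, s)) = Add(Add(-4970, -28563), Add(-28768, Mul(-232, 182), Mul(124, 2), Mul(182, 2))) = Add(-33533, Add(-28768, -42224, 248, 364)) = Add(-33533, -70380) = -103913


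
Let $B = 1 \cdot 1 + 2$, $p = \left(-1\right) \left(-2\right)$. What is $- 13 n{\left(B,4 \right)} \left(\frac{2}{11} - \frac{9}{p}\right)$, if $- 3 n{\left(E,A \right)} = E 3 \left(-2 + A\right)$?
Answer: $- \frac{3705}{11} \approx -336.82$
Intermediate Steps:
$p = 2$
$B = 3$ ($B = 1 + 2 = 3$)
$n{\left(E,A \right)} = - \frac{E \left(-6 + 3 A\right)}{3}$ ($n{\left(E,A \right)} = - \frac{E 3 \left(-2 + A\right)}{3} = - \frac{E \left(-6 + 3 A\right)}{3}$)
$- 13 n{\left(B,4 \right)} \left(\frac{2}{11} - \frac{9}{p}\right) = - 13 \cdot 3 \left(2 - 4\right) \left(\frac{2}{11} - \frac{9}{2}\right) = - 13 \cdot 3 \left(2 - 4\right) \left(2 \cdot \frac{1}{11} - \frac{9}{2}\right) = - 13 \cdot 3 \left(-2\right) \left(\frac{2}{11} - \frac{9}{2}\right) = \left(-13\right) \left(-6\right) \left(- \frac{95}{22}\right) = 78 \left(- \frac{95}{22}\right) = - \frac{3705}{11}$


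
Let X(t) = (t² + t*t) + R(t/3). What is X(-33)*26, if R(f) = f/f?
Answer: 56654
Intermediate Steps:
R(f) = 1
X(t) = 1 + 2*t² (X(t) = (t² + t*t) + 1 = (t² + t²) + 1 = 2*t² + 1 = 1 + 2*t²)
X(-33)*26 = (1 + 2*(-33)²)*26 = (1 + 2*1089)*26 = (1 + 2178)*26 = 2179*26 = 56654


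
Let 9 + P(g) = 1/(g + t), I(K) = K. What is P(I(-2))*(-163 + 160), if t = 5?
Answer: 26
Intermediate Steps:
P(g) = -9 + 1/(5 + g) (P(g) = -9 + 1/(g + 5) = -9 + 1/(5 + g))
P(I(-2))*(-163 + 160) = ((-44 - 9*(-2))/(5 - 2))*(-163 + 160) = ((-44 + 18)/3)*(-3) = ((⅓)*(-26))*(-3) = -26/3*(-3) = 26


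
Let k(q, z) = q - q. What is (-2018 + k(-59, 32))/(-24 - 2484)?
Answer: 1009/1254 ≈ 0.80463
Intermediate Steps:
k(q, z) = 0
(-2018 + k(-59, 32))/(-24 - 2484) = (-2018 + 0)/(-24 - 2484) = -2018/(-2508) = -2018*(-1/2508) = 1009/1254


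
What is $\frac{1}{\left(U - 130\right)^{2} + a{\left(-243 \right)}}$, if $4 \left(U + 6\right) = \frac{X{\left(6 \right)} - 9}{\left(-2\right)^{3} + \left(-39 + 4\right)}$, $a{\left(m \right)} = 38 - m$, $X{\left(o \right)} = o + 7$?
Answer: $\frac{1849}{34730370} \approx 5.3239 \cdot 10^{-5}$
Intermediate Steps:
$X{\left(o \right)} = 7 + o$
$U = - \frac{259}{43}$ ($U = -6 + \frac{\left(\left(7 + 6\right) - 9\right) \frac{1}{\left(-2\right)^{3} + \left(-39 + 4\right)}}{4} = -6 + \frac{\left(13 - 9\right) \frac{1}{-8 - 35}}{4} = -6 + \frac{4 \frac{1}{-43}}{4} = -6 + \frac{4 \left(- \frac{1}{43}\right)}{4} = -6 + \frac{1}{4} \left(- \frac{4}{43}\right) = -6 - \frac{1}{43} = - \frac{259}{43} \approx -6.0233$)
$\frac{1}{\left(U - 130\right)^{2} + a{\left(-243 \right)}} = \frac{1}{\left(- \frac{259}{43} - 130\right)^{2} + \left(38 - -243\right)} = \frac{1}{\left(- \frac{5849}{43}\right)^{2} + \left(38 + 243\right)} = \frac{1}{\frac{34210801}{1849} + 281} = \frac{1}{\frac{34730370}{1849}} = \frac{1849}{34730370}$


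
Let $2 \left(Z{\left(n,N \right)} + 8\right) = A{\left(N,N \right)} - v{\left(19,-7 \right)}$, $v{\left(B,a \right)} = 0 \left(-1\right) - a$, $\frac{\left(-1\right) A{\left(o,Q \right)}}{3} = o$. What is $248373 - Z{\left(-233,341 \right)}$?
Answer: $248896$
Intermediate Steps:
$A{\left(o,Q \right)} = - 3 o$
$v{\left(B,a \right)} = - a$ ($v{\left(B,a \right)} = 0 - a = - a$)
$Z{\left(n,N \right)} = - \frac{23}{2} - \frac{3 N}{2}$ ($Z{\left(n,N \right)} = -8 + \frac{- 3 N - \left(-1\right) \left(-7\right)}{2} = -8 + \frac{- 3 N - 7}{2} = -8 + \frac{-7 - 3 N}{2} = -8 - \left(\frac{7}{2} + \frac{3 N}{2}\right) = - \frac{23}{2} - \frac{3 N}{2}$)
$248373 - Z{\left(-233,341 \right)} = 248373 - \left(- \frac{23}{2} - \frac{1023}{2}\right) = 248373 - -523 = 248373 + 523 = 248896$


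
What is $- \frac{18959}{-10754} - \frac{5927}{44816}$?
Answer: $\frac{392963793}{240975632} \approx 1.6307$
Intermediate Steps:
$- \frac{18959}{-10754} - \frac{5927}{44816} = \left(-18959\right) \left(- \frac{1}{10754}\right) - \frac{5927}{44816} = \frac{18959}{10754} - \frac{5927}{44816} = \frac{392963793}{240975632}$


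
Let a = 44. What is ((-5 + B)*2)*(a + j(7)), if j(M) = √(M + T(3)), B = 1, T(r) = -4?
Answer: -352 - 8*√3 ≈ -365.86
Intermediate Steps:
j(M) = √(-4 + M) (j(M) = √(M - 4) = √(-4 + M))
((-5 + B)*2)*(a + j(7)) = ((-5 + 1)*2)*(44 + √(-4 + 7)) = (-4*2)*(44 + √3) = -8*(44 + √3) = -352 - 8*√3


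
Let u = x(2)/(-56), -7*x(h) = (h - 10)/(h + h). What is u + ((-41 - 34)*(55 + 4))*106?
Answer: -91933801/196 ≈ -4.6905e+5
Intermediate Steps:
x(h) = -(-10 + h)/(14*h) (x(h) = -(h - 10)/(7*(h + h)) = -(-10 + h)/(7*(2*h)) = -(-10 + h)*1/(2*h)/7 = -(-10 + h)/(14*h))
u = -1/196 (u = ((1/14)*(10 - 1*2)/2)/(-56) = ((1/14)*(½)*(10 - 2))*(-1/56) = ((1/14)*(½)*8)*(-1/56) = (2/7)*(-1/56) = -1/196 ≈ -0.0051020)
u + ((-41 - 34)*(55 + 4))*106 = -1/196 + ((-41 - 34)*(55 + 4))*106 = -1/196 - 75*59*106 = -1/196 - 4425*106 = -1/196 - 469050 = -91933801/196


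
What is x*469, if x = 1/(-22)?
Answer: -469/22 ≈ -21.318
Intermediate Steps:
x = -1/22 ≈ -0.045455
x*469 = -1/22*469 = -469/22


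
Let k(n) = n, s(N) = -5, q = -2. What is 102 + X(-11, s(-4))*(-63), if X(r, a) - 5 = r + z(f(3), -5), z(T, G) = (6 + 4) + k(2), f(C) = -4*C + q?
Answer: -276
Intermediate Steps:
f(C) = -2 - 4*C (f(C) = -4*C - 2 = -2 - 4*C)
z(T, G) = 12 (z(T, G) = (6 + 4) + 2 = 10 + 2 = 12)
X(r, a) = 17 + r (X(r, a) = 5 + (r + 12) = 5 + (12 + r) = 17 + r)
102 + X(-11, s(-4))*(-63) = 102 + (17 - 11)*(-63) = 102 + 6*(-63) = 102 - 378 = -276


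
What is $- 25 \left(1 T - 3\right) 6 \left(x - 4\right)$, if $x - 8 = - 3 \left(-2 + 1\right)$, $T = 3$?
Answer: $0$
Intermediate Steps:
$x = 11$ ($x = 8 - 3 \left(-2 + 1\right) = 8 - -3 = 8 + 3 = 11$)
$- 25 \left(1 T - 3\right) 6 \left(x - 4\right) = - 25 \left(1 \cdot 3 - 3\right) 6 \left(11 - 4\right) = - 25 \left(3 - 3\right) 6 \cdot 7 = \left(-25\right) 0 \cdot 42 = 0 \cdot 42 = 0$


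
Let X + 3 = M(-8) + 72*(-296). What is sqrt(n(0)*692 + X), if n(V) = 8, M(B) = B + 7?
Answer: 2*I*sqrt(3945) ≈ 125.62*I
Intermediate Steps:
M(B) = 7 + B
X = -21316 (X = -3 + ((7 - 8) + 72*(-296)) = -3 + (-1 - 21312) = -3 - 21313 = -21316)
sqrt(n(0)*692 + X) = sqrt(8*692 - 21316) = sqrt(5536 - 21316) = sqrt(-15780) = 2*I*sqrt(3945)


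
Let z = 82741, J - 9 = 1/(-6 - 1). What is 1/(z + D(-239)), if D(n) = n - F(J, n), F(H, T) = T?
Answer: 1/82741 ≈ 1.2086e-5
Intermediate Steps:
J = 62/7 (J = 9 + 1/(-6 - 1) = 9 + 1/(-7) = 9 - ⅐ = 62/7 ≈ 8.8571)
D(n) = 0 (D(n) = n - n = 0)
1/(z + D(-239)) = 1/(82741 + 0) = 1/82741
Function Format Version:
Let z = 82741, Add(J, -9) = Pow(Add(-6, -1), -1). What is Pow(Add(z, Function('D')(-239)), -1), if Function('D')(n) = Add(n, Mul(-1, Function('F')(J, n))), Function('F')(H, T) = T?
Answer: Rational(1, 82741) ≈ 1.2086e-5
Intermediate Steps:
J = Rational(62, 7) (J = Add(9, Pow(Add(-6, -1), -1)) = Add(9, Pow(-7, -1)) = Add(9, Rational(-1, 7)) = Rational(62, 7) ≈ 8.8571)
Function('D')(n) = 0 (Function('D')(n) = Add(n, Mul(-1, n)) = 0)
Pow(Add(z, Function('D')(-239)), -1) = Pow(Add(82741, 0), -1) = Pow(82741, -1) = Rational(1, 82741)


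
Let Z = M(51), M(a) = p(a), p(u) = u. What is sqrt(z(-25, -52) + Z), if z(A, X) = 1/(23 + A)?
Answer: sqrt(202)/2 ≈ 7.1063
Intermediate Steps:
M(a) = a
Z = 51
sqrt(z(-25, -52) + Z) = sqrt(1/(23 - 25) + 51) = sqrt(1/(-2) + 51) = sqrt(-1/2 + 51) = sqrt(101/2) = sqrt(202)/2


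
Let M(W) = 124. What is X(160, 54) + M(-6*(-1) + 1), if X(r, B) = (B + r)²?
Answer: 45920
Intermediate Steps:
X(160, 54) + M(-6*(-1) + 1) = (54 + 160)² + 124 = 214² + 124 = 45796 + 124 = 45920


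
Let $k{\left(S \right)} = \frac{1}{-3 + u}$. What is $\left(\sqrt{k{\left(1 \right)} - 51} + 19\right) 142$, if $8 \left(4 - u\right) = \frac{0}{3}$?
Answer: $2698 + 710 i \sqrt{2} \approx 2698.0 + 1004.1 i$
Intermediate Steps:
$u = 4$ ($u = 4 - \frac{0 \cdot \frac{1}{3}}{8} = 4 - 0 = 4 + 0 = 4$)
$k{\left(S \right)} = 1$ ($k{\left(S \right)} = \frac{1}{-3 + 4} = 1^{-1} = 1$)
$\left(\sqrt{k{\left(1 \right)} - 51} + 19\right) 142 = \left(\sqrt{1 - 51} + 19\right) 142 = \left(\sqrt{-50} + 19\right) 142 = \left(5 i \sqrt{2} + 19\right) 142 = \left(19 + 5 i \sqrt{2}\right) 142 = 2698 + 710 i \sqrt{2}$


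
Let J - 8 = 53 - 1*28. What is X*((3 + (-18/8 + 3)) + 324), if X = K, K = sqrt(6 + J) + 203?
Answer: 266133/4 + 1311*sqrt(39)/4 ≈ 68580.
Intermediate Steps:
J = 33 (J = 8 + (53 - 1*28) = 8 + (53 - 28) = 8 + 25 = 33)
K = 203 + sqrt(39) (K = sqrt(6 + 33) + 203 = sqrt(39) + 203 = 203 + sqrt(39) ≈ 209.25)
X = 203 + sqrt(39) ≈ 209.25
X*((3 + (-18/8 + 3)) + 324) = (203 + sqrt(39))*((3 + (-18/8 + 3)) + 324) = (203 + sqrt(39))*((3 + (-6*3/8 + 3)) + 324) = (203 + sqrt(39))*((3 + (-9/4 + 3)) + 324) = (203 + sqrt(39))*((3 + 3/4) + 324) = (203 + sqrt(39))*(15/4 + 324) = (203 + sqrt(39))*(1311/4) = 266133/4 + 1311*sqrt(39)/4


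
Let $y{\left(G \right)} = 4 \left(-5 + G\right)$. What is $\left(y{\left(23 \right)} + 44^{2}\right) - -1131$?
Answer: $3139$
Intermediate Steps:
$y{\left(G \right)} = -20 + 4 G$
$\left(y{\left(23 \right)} + 44^{2}\right) - -1131 = \left(\left(-20 + 4 \cdot 23\right) + 44^{2}\right) - -1131 = \left(\left(-20 + 92\right) + 1936\right) + 1131 = \left(72 + 1936\right) + 1131 = 2008 + 1131 = 3139$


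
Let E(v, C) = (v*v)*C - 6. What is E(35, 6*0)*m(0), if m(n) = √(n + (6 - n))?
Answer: -6*√6 ≈ -14.697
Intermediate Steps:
E(v, C) = -6 + C*v² (E(v, C) = v²*C - 6 = C*v² - 6 = -6 + C*v²)
m(n) = √6
E(35, 6*0)*m(0) = (-6 + (6*0)*35²)*√6 = (-6 + 0*1225)*√6 = (-6 + 0)*√6 = -6*√6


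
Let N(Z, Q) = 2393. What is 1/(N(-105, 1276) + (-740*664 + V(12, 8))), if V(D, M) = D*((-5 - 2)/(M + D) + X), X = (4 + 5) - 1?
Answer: -5/2444376 ≈ -2.0455e-6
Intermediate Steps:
X = 8 (X = 9 - 1 = 8)
V(D, M) = D*(8 - 7/(D + M)) (V(D, M) = D*((-5 - 2)/(M + D) + 8) = D*(-7/(D + M) + 8) = D*(8 - 7/(D + M)))
1/(N(-105, 1276) + (-740*664 + V(12, 8))) = 1/(2393 + (-740*664 + 12*(-7 + 8*12 + 8*8)/(12 + 8))) = 1/(2393 + (-491360 + 12*(-7 + 96 + 64)/20)) = 1/(2393 + (-491360 + 12*(1/20)*153)) = 1/(2393 + (-491360 + 459/5)) = 1/(2393 - 2456341/5) = 1/(-2444376/5) = -5/2444376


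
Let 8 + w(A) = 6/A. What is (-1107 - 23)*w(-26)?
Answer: 120910/13 ≈ 9300.8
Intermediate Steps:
w(A) = -8 + 6/A
(-1107 - 23)*w(-26) = (-1107 - 23)*(-8 + 6/(-26)) = -1130*(-8 + 6*(-1/26)) = -1130*(-8 - 3/13) = -1130*(-107/13) = 120910/13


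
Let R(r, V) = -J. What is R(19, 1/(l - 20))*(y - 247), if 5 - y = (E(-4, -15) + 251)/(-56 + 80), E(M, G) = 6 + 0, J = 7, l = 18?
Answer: 42455/24 ≈ 1769.0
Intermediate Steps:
R(r, V) = -7 (R(r, V) = -1*7 = -7)
E(M, G) = 6
y = -137/24 (y = 5 - (6 + 251)/(-56 + 80) = 5 - 257/24 = -137/24 ≈ -5.7083)
R(19, 1/(l - 20))*(y - 247) = -7*(-137/24 - 247) = -7*(-6065/24) = 42455/24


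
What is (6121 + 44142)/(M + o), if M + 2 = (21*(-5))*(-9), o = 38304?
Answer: 50263/39247 ≈ 1.2807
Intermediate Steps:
M = 943 (M = -2 + (21*(-5))*(-9) = -2 - 105*(-9) = -2 + 945 = 943)
(6121 + 44142)/(M + o) = (6121 + 44142)/(943 + 38304) = 50263/39247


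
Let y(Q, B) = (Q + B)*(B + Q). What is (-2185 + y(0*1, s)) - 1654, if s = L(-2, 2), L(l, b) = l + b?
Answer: -3839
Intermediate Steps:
L(l, b) = b + l
s = 0 (s = 2 - 2 = 0)
y(Q, B) = (B + Q)² (y(Q, B) = (B + Q)*(B + Q) = (B + Q)²)
(-2185 + y(0*1, s)) - 1654 = (-2185 + (0 + 0*1)²) - 1654 = (-2185 + (0 + 0)²) - 1654 = (-2185 + 0²) - 1654 = (-2185 + 0) - 1654 = -2185 - 1654 = -3839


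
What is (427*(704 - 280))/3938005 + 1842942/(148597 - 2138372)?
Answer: -1379454005302/1567148779775 ≈ -0.88023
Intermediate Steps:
(427*(704 - 280))/3938005 + 1842942/(148597 - 2138372) = (427*424)*(1/3938005) + 1842942/(-1989775) = 181048*(1/3938005) + 1842942*(-1/1989775) = 181048/3938005 - 1842942/1989775 = -1379454005302/1567148779775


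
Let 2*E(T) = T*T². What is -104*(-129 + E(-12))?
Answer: 103272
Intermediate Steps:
E(T) = T³/2 (E(T) = (T*T²)/2 = T³/2)
-104*(-129 + E(-12)) = -104*(-129 + (½)*(-12)³) = -104*(-129 + (½)*(-1728)) = -104*(-129 - 864) = -104*(-993) = 103272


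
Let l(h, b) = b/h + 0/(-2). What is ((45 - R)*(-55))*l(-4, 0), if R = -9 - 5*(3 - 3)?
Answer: 0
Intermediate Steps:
R = -9 (R = -9 - 5*0 = -9 - 1*0 = -9 + 0 = -9)
l(h, b) = b/h (l(h, b) = b/h + 0*(-½) = b/h + 0 = b/h)
((45 - R)*(-55))*l(-4, 0) = ((45 - 1*(-9))*(-55))*(0/(-4)) = ((45 + 9)*(-55))*(0*(-¼)) = (54*(-55))*0 = -2970*0 = 0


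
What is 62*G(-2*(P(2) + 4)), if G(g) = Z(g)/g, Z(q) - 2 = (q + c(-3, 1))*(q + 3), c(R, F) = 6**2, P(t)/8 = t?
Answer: -465/2 ≈ -232.50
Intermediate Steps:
P(t) = 8*t
c(R, F) = 36
Z(q) = 2 + (3 + q)*(36 + q) (Z(q) = 2 + (q + 36)*(q + 3) = 2 + (36 + q)*(3 + q) = 2 + (3 + q)*(36 + q))
G(g) = (110 + g**2 + 39*g)/g
62*G(-2*(P(2) + 4)) = 62*(39 - 2*(8*2 + 4) + 110/((-2*(8*2 + 4)))) = 62*(39 - 2*(16 + 4) + 110/((-2*(16 + 4)))) = 62*(39 - 2*20 + 110/((-2*20))) = 62*(39 - 40 + 110/(-40)) = 62*(39 - 40 + 110*(-1/40)) = 62*(39 - 40 - 11/4) = 62*(-15/4) = -465/2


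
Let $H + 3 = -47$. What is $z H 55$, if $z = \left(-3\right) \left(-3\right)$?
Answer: $-24750$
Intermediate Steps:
$H = -50$ ($H = -3 - 47 = -50$)
$z = 9$
$z H 55 = 9 \left(-50\right) 55 = \left(-450\right) 55 = -24750$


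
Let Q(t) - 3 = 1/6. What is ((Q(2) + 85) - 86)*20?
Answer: 130/3 ≈ 43.333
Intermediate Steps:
Q(t) = 19/6 (Q(t) = 3 + 1/6 = 3 + 1*(⅙) = 3 + ⅙ = 19/6)
((Q(2) + 85) - 86)*20 = ((19/6 + 85) - 86)*20 = (529/6 - 86)*20 = (13/6)*20 = 130/3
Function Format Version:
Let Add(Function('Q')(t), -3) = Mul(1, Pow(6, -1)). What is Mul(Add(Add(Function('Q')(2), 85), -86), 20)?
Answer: Rational(130, 3) ≈ 43.333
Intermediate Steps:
Function('Q')(t) = Rational(19, 6) (Function('Q')(t) = Add(3, Mul(1, Pow(6, -1))) = Add(3, Mul(1, Rational(1, 6))) = Add(3, Rational(1, 6)) = Rational(19, 6))
Mul(Add(Add(Function('Q')(2), 85), -86), 20) = Mul(Add(Add(Rational(19, 6), 85), -86), 20) = Mul(Add(Rational(529, 6), -86), 20) = Mul(Rational(13, 6), 20) = Rational(130, 3)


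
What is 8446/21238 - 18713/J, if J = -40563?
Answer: 9024656/10505817 ≈ 0.85902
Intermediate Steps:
8446/21238 - 18713/J = 8446/21238 - 18713/(-40563) = 8446*(1/21238) - 18713*(-1/40563) = 103/259 + 18713/40563 = 9024656/10505817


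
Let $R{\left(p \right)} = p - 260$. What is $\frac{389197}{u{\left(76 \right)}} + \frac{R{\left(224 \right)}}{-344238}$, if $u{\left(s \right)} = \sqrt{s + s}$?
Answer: $\frac{6}{57373} + \frac{389197 \sqrt{38}}{76} \approx 31568.0$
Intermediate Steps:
$R{\left(p \right)} = -260 + p$
$u{\left(s \right)} = \sqrt{2} \sqrt{s}$ ($u{\left(s \right)} = \sqrt{2 s} = \sqrt{2} \sqrt{s}$)
$\frac{389197}{u{\left(76 \right)}} + \frac{R{\left(224 \right)}}{-344238} = \frac{389197}{\sqrt{2} \sqrt{76}} + \frac{-260 + 224}{-344238} = \frac{389197}{\sqrt{2} \cdot 2 \sqrt{19}} - - \frac{6}{57373} = \frac{389197}{2 \sqrt{38}} + \frac{6}{57373} = 389197 \frac{\sqrt{38}}{76} + \frac{6}{57373} = \frac{389197 \sqrt{38}}{76} + \frac{6}{57373} = \frac{6}{57373} + \frac{389197 \sqrt{38}}{76}$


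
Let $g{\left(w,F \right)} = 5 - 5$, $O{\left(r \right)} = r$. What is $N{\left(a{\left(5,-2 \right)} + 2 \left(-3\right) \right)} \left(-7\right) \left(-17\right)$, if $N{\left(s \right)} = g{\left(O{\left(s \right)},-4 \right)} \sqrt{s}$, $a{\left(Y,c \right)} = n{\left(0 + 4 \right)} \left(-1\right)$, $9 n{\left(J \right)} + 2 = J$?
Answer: $0$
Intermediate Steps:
$g{\left(w,F \right)} = 0$
$n{\left(J \right)} = - \frac{2}{9} + \frac{J}{9}$
$a{\left(Y,c \right)} = - \frac{2}{9}$ ($a{\left(Y,c \right)} = \left(- \frac{2}{9} + \frac{0 + 4}{9}\right) \left(-1\right) = \left(- \frac{2}{9} + \frac{1}{9} \cdot 4\right) \left(-1\right) = \left(- \frac{2}{9} + \frac{4}{9}\right) \left(-1\right) = \frac{2}{9} \left(-1\right) = - \frac{2}{9}$)
$N{\left(s \right)} = 0$ ($N{\left(s \right)} = 0 \sqrt{s} = 0$)
$N{\left(a{\left(5,-2 \right)} + 2 \left(-3\right) \right)} \left(-7\right) \left(-17\right) = 0 \left(-7\right) \left(-17\right) = 0 \left(-17\right) = 0$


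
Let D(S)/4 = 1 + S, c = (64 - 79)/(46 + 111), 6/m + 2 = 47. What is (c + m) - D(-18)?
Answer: 160229/2355 ≈ 68.038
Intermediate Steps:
m = 2/15 (m = 6/(-2 + 47) = 6/45 = 6*(1/45) = 2/15 ≈ 0.13333)
c = -15/157 ≈ -0.095541
D(S) = 4 + 4*S (D(S) = 4*(1 + S) = 4 + 4*S)
(c + m) - D(-18) = (-15/157 + 2/15) - (4 + 4*(-18)) = 89/2355 - (4 - 72) = 89/2355 - 1*(-68) = 89/2355 + 68 = 160229/2355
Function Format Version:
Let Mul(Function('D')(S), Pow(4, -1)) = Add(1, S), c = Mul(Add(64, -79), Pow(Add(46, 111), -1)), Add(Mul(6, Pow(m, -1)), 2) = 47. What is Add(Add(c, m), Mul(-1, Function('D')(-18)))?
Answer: Rational(160229, 2355) ≈ 68.038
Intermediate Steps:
m = Rational(2, 15) (m = Mul(6, Pow(Add(-2, 47), -1)) = Mul(6, Pow(45, -1)) = Mul(6, Rational(1, 45)) = Rational(2, 15) ≈ 0.13333)
c = Rational(-15, 157) (c = Mul(-15, Pow(157, -1)) = Mul(-15, Rational(1, 157)) = Rational(-15, 157) ≈ -0.095541)
Function('D')(S) = Add(4, Mul(4, S)) (Function('D')(S) = Mul(4, Add(1, S)) = Add(4, Mul(4, S)))
Add(Add(c, m), Mul(-1, Function('D')(-18))) = Add(Add(Rational(-15, 157), Rational(2, 15)), Mul(-1, Add(4, Mul(4, -18)))) = Add(Rational(89, 2355), Mul(-1, Add(4, -72))) = Add(Rational(89, 2355), Mul(-1, -68)) = Add(Rational(89, 2355), 68) = Rational(160229, 2355)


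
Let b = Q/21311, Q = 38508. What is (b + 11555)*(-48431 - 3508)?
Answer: -12791906362107/21311 ≈ -6.0025e+8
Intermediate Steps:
b = 38508/21311 ≈ 1.8070
(b + 11555)*(-48431 - 3508) = (38508/21311 + 11555)*(-48431 - 3508) = (246287113/21311)*(-51939) = -12791906362107/21311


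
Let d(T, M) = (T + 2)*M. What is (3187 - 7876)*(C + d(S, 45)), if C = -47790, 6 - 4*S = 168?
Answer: 464422005/2 ≈ 2.3221e+8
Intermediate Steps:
S = -81/2 (S = 3/2 - ¼*168 = 3/2 - 42 = -81/2 ≈ -40.500)
d(T, M) = M*(2 + T) (d(T, M) = (2 + T)*M = M*(2 + T))
(3187 - 7876)*(C + d(S, 45)) = (3187 - 7876)*(-47790 + 45*(2 - 81/2)) = -4689*(-47790 + 45*(-77/2)) = -4689*(-47790 - 3465/2) = -4689*(-99045/2) = 464422005/2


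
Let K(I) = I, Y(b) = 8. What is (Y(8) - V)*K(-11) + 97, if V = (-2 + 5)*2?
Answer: 75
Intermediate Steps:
V = 6 (V = 3*2 = 6)
(Y(8) - V)*K(-11) + 97 = (8 - 1*6)*(-11) + 97 = (8 - 6)*(-11) + 97 = 2*(-11) + 97 = -22 + 97 = 75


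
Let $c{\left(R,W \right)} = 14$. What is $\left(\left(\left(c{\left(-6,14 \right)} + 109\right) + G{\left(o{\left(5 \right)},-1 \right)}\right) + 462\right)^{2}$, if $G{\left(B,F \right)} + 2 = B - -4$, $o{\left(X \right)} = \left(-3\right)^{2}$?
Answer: $355216$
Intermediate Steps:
$o{\left(X \right)} = 9$
$G{\left(B,F \right)} = 2 + B$ ($G{\left(B,F \right)} = -2 + \left(B - -4\right) = -2 + \left(B + 4\right) = -2 + \left(4 + B\right) = 2 + B$)
$\left(\left(\left(c{\left(-6,14 \right)} + 109\right) + G{\left(o{\left(5 \right)},-1 \right)}\right) + 462\right)^{2} = \left(\left(\left(14 + 109\right) + \left(2 + 9\right)\right) + 462\right)^{2} = \left(\left(123 + 11\right) + 462\right)^{2} = \left(134 + 462\right)^{2} = 596^{2} = 355216$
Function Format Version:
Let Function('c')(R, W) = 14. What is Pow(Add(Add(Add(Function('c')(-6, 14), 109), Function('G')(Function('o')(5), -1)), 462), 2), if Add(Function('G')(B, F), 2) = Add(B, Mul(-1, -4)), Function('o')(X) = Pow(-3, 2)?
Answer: 355216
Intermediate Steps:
Function('o')(X) = 9
Function('G')(B, F) = Add(2, B) (Function('G')(B, F) = Add(-2, Add(B, Mul(-1, -4))) = Add(-2, Add(B, 4)) = Add(-2, Add(4, B)) = Add(2, B))
Pow(Add(Add(Add(Function('c')(-6, 14), 109), Function('G')(Function('o')(5), -1)), 462), 2) = Pow(Add(Add(Add(14, 109), Add(2, 9)), 462), 2) = Pow(Add(Add(123, 11), 462), 2) = Pow(Add(134, 462), 2) = Pow(596, 2) = 355216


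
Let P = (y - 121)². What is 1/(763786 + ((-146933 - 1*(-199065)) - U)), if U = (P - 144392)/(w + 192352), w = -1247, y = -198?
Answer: 191105/155926052021 ≈ 1.2256e-6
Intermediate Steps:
P = 101761 (P = (-198 - 121)² = (-319)² = 101761)
U = -42631/191105 (U = (101761 - 144392)/(-1247 + 192352) = -42631/191105 ≈ -0.22308)
1/(763786 + ((-146933 - 1*(-199065)) - U)) = 1/(763786 + ((-146933 - 1*(-199065)) - 1*(-42631/191105))) = 1/(763786 + ((-146933 + 199065) + 42631/191105)) = 1/(763786 + (52132 + 42631/191105)) = 1/(763786 + 9962728491/191105) = 1/(155926052021/191105) = 191105/155926052021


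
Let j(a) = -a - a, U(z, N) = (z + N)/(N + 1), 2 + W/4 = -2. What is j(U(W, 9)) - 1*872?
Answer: -4353/5 ≈ -870.60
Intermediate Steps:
W = -16 (W = -8 + 4*(-2) = -8 - 8 = -16)
U(z, N) = (N + z)/(1 + N)
j(a) = -2*a
j(U(W, 9)) - 1*872 = -2*(9 - 16)/(1 + 9) - 1*872 = -2*(-7)/10 - 872 = -(-7)/5 - 872 = -2*(-7/10) - 872 = 7/5 - 872 = -4353/5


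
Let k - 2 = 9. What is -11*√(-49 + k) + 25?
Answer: 25 - 11*I*√38 ≈ 25.0 - 67.809*I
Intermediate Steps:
k = 11 (k = 2 + 9 = 11)
-11*√(-49 + k) + 25 = -11*√(-49 + 11) + 25 = -11*I*√38 + 25 = 25 - 11*I*√38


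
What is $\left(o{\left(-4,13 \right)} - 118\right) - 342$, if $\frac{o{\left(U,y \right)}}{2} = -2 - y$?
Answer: $-490$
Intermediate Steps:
$o{\left(U,y \right)} = -4 - 2 y$ ($o{\left(U,y \right)} = 2 \left(-2 - y\right) = -4 - 2 y$)
$\left(o{\left(-4,13 \right)} - 118\right) - 342 = \left(\left(-4 - 26\right) - 118\right) - 342 = \left(-30 - 118\right) - 342 = -148 - 342 = -490$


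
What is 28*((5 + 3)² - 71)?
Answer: -196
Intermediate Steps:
28*((5 + 3)² - 71) = 28*(8² - 71) = 28*(64 - 71) = 28*(-7) = -196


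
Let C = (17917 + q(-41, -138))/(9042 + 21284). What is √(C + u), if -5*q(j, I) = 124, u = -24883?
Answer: I*√572087833671270/151630 ≈ 157.74*I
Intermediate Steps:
q(j, I) = -124/5 (q(j, I) = -⅕*124 = -124/5)
C = 89461/151630 (C = (17917 - 124/5)/(9042 + 21284) = (89461/5)/30326 = (89461/5)*(1/30326) = 89461/151630 ≈ 0.59000)
√(C + u) = √(89461/151630 - 24883) = √(-3772919829/151630) = I*√572087833671270/151630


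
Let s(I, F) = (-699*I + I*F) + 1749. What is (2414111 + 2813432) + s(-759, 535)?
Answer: 5353768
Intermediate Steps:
s(I, F) = 1749 - 699*I + F*I (s(I, F) = (-699*I + F*I) + 1749 = 1749 - 699*I + F*I)
(2414111 + 2813432) + s(-759, 535) = (2414111 + 2813432) + (1749 - 699*(-759) + 535*(-759)) = 5227543 + (1749 + 530541 - 406065) = 5227543 + 126225 = 5353768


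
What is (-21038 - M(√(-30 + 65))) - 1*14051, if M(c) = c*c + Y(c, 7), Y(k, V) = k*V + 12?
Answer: -35136 - 7*√35 ≈ -35177.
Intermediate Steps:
Y(k, V) = 12 + V*k (Y(k, V) = V*k + 12 = 12 + V*k)
M(c) = 12 + c² + 7*c (M(c) = c*c + (12 + 7*c) = c² + (12 + 7*c) = 12 + c² + 7*c)
(-21038 - M(√(-30 + 65))) - 1*14051 = (-21038 - (12 + (√(-30 + 65))² + 7*√(-30 + 65))) - 1*14051 = (-21038 - (12 + (√35)² + 7*√35)) - 14051 = (-21038 - (12 + 35 + 7*√35)) - 14051 = (-21038 - (47 + 7*√35)) - 14051 = (-21038 + (-47 - 7*√35)) - 14051 = (-21085 - 7*√35) - 14051 = -35136 - 7*√35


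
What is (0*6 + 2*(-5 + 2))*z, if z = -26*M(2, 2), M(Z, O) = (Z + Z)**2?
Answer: 2496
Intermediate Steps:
M(Z, O) = 4*Z**2 (M(Z, O) = (2*Z)**2 = 4*Z**2)
z = -416 (z = -104*2**2 = -104*4 = -26*16 = -416)
(0*6 + 2*(-5 + 2))*z = (0*6 + 2*(-5 + 2))*(-416) = (0 + 2*(-3))*(-416) = (0 - 6)*(-416) = -6*(-416) = 2496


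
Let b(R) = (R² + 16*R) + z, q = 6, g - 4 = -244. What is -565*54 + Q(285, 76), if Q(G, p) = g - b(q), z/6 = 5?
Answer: -30912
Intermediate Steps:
g = -240 (g = 4 - 244 = -240)
z = 30 (z = 6*5 = 30)
b(R) = 30 + R² + 16*R (b(R) = (R² + 16*R) + 30 = 30 + R² + 16*R)
Q(G, p) = -402 (Q(G, p) = -240 - (30 + 6² + 16*6) = -240 - (30 + 36 + 96) = -240 - 1*162 = -240 - 162 = -402)
-565*54 + Q(285, 76) = -565*54 - 402 = -30510 - 402 = -30912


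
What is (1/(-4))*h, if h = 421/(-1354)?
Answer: 421/5416 ≈ 0.077733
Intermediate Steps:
h = -421/1354 (h = 421*(-1/1354) = -421/1354 ≈ -0.31093)
(1/(-4))*h = (1/(-4))*(-421/1354) = (1*(-¼))*(-421/1354) = -¼*(-421/1354) = 421/5416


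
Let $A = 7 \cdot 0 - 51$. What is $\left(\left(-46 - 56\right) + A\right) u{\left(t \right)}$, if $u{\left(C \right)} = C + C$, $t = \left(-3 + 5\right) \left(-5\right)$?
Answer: $3060$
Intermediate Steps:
$t = -10$ ($t = 2 \left(-5\right) = -10$)
$u{\left(C \right)} = 2 C$
$A = -51$ ($A = 0 - 51 = -51$)
$\left(\left(-46 - 56\right) + A\right) u{\left(t \right)} = \left(\left(-46 - 56\right) - 51\right) 2 \left(-10\right) = \left(-102 - 51\right) \left(-20\right) = \left(-153\right) \left(-20\right) = 3060$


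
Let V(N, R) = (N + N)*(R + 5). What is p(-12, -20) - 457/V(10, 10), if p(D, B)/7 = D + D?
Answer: -50857/300 ≈ -169.52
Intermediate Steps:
V(N, R) = 2*N*(5 + R) (V(N, R) = (2*N)*(5 + R) = 2*N*(5 + R))
p(D, B) = 14*D (p(D, B) = 7*(D + D) = 7*(2*D) = 14*D)
p(-12, -20) - 457/V(10, 10) = 14*(-12) - 457/(2*10*(5 + 10)) = -168 - 457/(2*10*15) = -168 - 457/300 = -50857/300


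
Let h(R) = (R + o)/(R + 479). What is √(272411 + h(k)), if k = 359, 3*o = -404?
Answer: √1721692604478/2514 ≈ 521.93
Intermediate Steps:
o = -404/3 (o = (⅓)*(-404) = -404/3 ≈ -134.67)
h(R) = (-404/3 + R)/(479 + R) (h(R) = (R - 404/3)/(R + 479) = (-404/3 + R)/(479 + R))
√(272411 + h(k)) = √(272411 + (-404/3 + 359)/(479 + 359)) = √(272411 + (673/3)/838) = √(272411 + (1/838)*(673/3)) = √(272411 + 673/2514) = √(684841927/2514) = √1721692604478/2514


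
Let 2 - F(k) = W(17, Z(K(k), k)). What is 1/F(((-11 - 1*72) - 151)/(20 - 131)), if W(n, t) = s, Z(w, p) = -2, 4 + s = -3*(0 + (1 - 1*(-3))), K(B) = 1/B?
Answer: 1/18 ≈ 0.055556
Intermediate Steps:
s = -16 (s = -4 - 3*(0 + (1 - 1*(-3))) = -4 - 3*(0 + (1 + 3)) = -4 - 3*(0 + 4) = -4 - 3*4 = -4 - 12 = -16)
W(n, t) = -16
F(k) = 18 (F(k) = 2 - 1*(-16) = 2 + 16 = 18)
1/F(((-11 - 1*72) - 151)/(20 - 131)) = 1/18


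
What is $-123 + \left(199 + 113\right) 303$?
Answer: $94413$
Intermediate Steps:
$-123 + \left(199 + 113\right) 303 = -123 + 312 \cdot 303 = -123 + 94536 = 94413$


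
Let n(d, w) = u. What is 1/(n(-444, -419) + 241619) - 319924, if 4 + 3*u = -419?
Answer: -77254607671/241478 ≈ -3.1992e+5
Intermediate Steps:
u = -141 (u = -4/3 + (⅓)*(-419) = -4/3 - 419/3 = -141)
n(d, w) = -141
1/(n(-444, -419) + 241619) - 319924 = 1/(-141 + 241619) - 319924 = 1/241478 - 319924 = -77254607671/241478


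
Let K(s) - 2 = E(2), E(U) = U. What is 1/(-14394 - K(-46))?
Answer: -1/14398 ≈ -6.9454e-5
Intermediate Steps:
K(s) = 4 (K(s) = 2 + 2 = 4)
1/(-14394 - K(-46)) = 1/(-14394 - 1*4) = 1/(-14394 - 4) = 1/(-14398) = -1/14398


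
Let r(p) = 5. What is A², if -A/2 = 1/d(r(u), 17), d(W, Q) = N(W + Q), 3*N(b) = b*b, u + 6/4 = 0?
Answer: 9/58564 ≈ 0.00015368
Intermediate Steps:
u = -3/2 (u = -3/2 + 0 = -3/2 ≈ -1.5000)
N(b) = b²/3 (N(b) = (b*b)/3 = b²/3)
d(W, Q) = (Q + W)²/3 (d(W, Q) = (W + Q)²/3 = (Q + W)²/3)
A = -3/242 (A = -2*3/(17 + 5)² = -2/((⅓)*22²) = -2/((⅓)*484) = -2/484/3 = -2*3/484 = -3/242 ≈ -0.012397)
A² = (-3/242)² = 9/58564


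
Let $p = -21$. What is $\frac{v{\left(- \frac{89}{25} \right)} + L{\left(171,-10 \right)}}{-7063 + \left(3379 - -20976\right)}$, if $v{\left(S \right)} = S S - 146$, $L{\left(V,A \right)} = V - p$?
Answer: $\frac{36671}{10807500} \approx 0.0033931$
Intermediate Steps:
$L{\left(V,A \right)} = 21 + V$ ($L{\left(V,A \right)} = V - -21 = V + 21 = 21 + V$)
$v{\left(S \right)} = -146 + S^{2}$ ($v{\left(S \right)} = S^{2} - 146 = -146 + S^{2}$)
$\frac{v{\left(- \frac{89}{25} \right)} + L{\left(171,-10 \right)}}{-7063 + \left(3379 - -20976\right)} = \frac{\left(-146 + \left(- \frac{89}{25}\right)^{2}\right) + \left(21 + 171\right)}{-7063 + \left(3379 - -20976\right)} = \frac{\left(-146 + \left(\left(-89\right) \frac{1}{25}\right)^{2}\right) + 192}{-7063 + \left(3379 + 20976\right)} = \frac{\left(-146 + \left(- \frac{89}{25}\right)^{2}\right) + 192}{-7063 + 24355} = \frac{\left(-146 + \frac{7921}{625}\right) + 192}{17292} = \left(- \frac{83329}{625} + 192\right) \frac{1}{17292} = \frac{36671}{625} \cdot \frac{1}{17292} = \frac{36671}{10807500}$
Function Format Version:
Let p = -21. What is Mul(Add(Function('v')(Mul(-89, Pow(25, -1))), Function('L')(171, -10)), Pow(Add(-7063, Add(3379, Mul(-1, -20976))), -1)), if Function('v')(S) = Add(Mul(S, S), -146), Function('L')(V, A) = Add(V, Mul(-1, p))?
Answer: Rational(36671, 10807500) ≈ 0.0033931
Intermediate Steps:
Function('L')(V, A) = Add(21, V) (Function('L')(V, A) = Add(V, Mul(-1, -21)) = Add(V, 21) = Add(21, V))
Function('v')(S) = Add(-146, Pow(S, 2)) (Function('v')(S) = Add(Pow(S, 2), -146) = Add(-146, Pow(S, 2)))
Mul(Add(Function('v')(Mul(-89, Pow(25, -1))), Function('L')(171, -10)), Pow(Add(-7063, Add(3379, Mul(-1, -20976))), -1)) = Mul(Add(Add(-146, Pow(Mul(-89, Pow(25, -1)), 2)), Add(21, 171)), Pow(Add(-7063, Add(3379, Mul(-1, -20976))), -1)) = Mul(Add(Add(-146, Pow(Mul(-89, Rational(1, 25)), 2)), 192), Pow(Add(-7063, Add(3379, 20976)), -1)) = Mul(Add(Add(-146, Pow(Rational(-89, 25), 2)), 192), Pow(Add(-7063, 24355), -1)) = Mul(Add(Add(-146, Rational(7921, 625)), 192), Pow(17292, -1)) = Mul(Add(Rational(-83329, 625), 192), Rational(1, 17292)) = Mul(Rational(36671, 625), Rational(1, 17292)) = Rational(36671, 10807500)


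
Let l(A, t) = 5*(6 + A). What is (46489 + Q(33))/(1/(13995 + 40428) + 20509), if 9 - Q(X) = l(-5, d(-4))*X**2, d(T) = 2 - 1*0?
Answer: 2234227419/1116161308 ≈ 2.0017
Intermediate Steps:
d(T) = 2 (d(T) = 2 + 0 = 2)
l(A, t) = 30 + 5*A
Q(X) = 9 - 5*X**2 (Q(X) = 9 - (30 + 5*(-5))*X**2 = 9 - (30 - 25)*X**2 = 9 - 5*X**2)
(46489 + Q(33))/(1/(13995 + 40428) + 20509) = (46489 + (9 - 5*33**2))/(1/(13995 + 40428) + 20509) = (46489 + (9 - 5*1089))/(1/54423 + 20509) = (46489 + (9 - 5445))/(1/54423 + 20509) = (46489 - 5436)/(1116161308/54423) = 41053*(54423/1116161308) = 2234227419/1116161308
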